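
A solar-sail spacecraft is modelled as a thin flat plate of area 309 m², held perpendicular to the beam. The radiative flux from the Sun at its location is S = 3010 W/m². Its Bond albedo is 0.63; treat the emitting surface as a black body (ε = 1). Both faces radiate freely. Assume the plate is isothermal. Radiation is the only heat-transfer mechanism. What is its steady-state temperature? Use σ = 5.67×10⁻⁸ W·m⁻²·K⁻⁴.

At equilibrium, absorbed power = emitted power.
Absorbing cross-section = A = 309.0 m²; emitting surface = 2A = 618.0 m² (ratio 2).
(1−a)S·A_cross = εσ·A_surf·T⁴  ⇒  T⁴ = (1−a)S/(2σ).
T⁴ = 0.370·3010/(2·5.67×10⁻⁸) = 9.821×10⁹ K⁴.
T = (9.821×10⁹)^(1/4).

T ≈ 315 K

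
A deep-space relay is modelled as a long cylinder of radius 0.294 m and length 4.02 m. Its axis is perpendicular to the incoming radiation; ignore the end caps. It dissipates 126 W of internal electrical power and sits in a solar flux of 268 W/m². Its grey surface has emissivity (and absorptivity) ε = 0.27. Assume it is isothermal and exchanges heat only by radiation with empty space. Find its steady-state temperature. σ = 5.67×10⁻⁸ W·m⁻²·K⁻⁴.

T ≈ 226 K

At steady state, absorbed solar power + internal power = radiated power.
Absorbed: α·S·A_cross = 0.27·268·2.364 = 171.0 W (cross-section 2rL).
Total input = 171.0 + 126 = 297.0 W.
Radiated: εσ·A_surf·T⁴ with A_surf = 2πrL = 7.426 m².
T⁴ = 297.0/(0.27·5.67×10⁻⁸·7.426) = 2.613×10⁹ K⁴.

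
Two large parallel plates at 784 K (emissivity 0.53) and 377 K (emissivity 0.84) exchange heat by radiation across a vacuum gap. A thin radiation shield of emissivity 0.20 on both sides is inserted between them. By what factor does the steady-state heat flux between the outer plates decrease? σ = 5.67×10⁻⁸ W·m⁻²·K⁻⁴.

factor ≈ 5.33

Without shield: q₀ = σΔ(T⁴)/(1/ε₁+1/ε₂−1) with denominator 2.077.
With shield the two gaps are in series; the resistances add: (1/ε₁+1/ε_s−1)+(1/ε_s+1/ε₂−1) = 5.887+5.190 = 11.08.
Heat-flux ratio q₀/q = 11.08/2.077.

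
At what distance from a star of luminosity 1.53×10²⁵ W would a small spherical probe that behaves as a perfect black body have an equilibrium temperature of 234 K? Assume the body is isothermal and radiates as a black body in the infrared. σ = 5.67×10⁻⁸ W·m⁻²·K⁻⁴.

For an isothermal black-emitting sphere, (1−a)S·πr² = σ·4πr²·T⁴ ⇒ S = 4σT⁴/(1−a).
S = 4·5.67×10⁻⁸·(234)⁴/1.00 = 680.0 W/m².
Flux falls as S = L/(4πd²), so d = √(L/(4πS)) = √(1.53×10²⁵/(4π·680.0)).

d ≈ 4.23×10¹⁰ m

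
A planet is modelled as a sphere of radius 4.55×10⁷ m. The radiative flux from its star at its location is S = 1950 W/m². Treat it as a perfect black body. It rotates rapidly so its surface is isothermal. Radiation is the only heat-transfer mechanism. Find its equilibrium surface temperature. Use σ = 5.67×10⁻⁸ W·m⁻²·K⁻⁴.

At equilibrium, absorbed power = emitted power.
Absorbing cross-section = πr² = 6.504×10¹⁵ m²; emitting surface = 4πr² = 2.602×10¹⁶ m² (ratio 4).
S·A_cross = εσ·A_surf·T⁴  ⇒  T⁴ = S/(4σ).
T⁴ = 1.00·1950/(4·5.67×10⁻⁸) = 8.598×10⁹ K⁴.
T = (8.598×10⁹)^(1/4).

T ≈ 305 K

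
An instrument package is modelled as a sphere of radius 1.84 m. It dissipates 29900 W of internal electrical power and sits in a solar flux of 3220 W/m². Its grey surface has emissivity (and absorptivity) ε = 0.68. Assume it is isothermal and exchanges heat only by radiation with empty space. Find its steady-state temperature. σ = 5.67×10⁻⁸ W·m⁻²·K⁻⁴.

At steady state, absorbed solar power + internal power = radiated power.
Absorbed: α·S·A_cross = 0.68·3220·10.64 = 23290 W (cross-section πr²).
Total input = 23290 + 29900 = 53190 W.
Radiated: εσ·A_surf·T⁴ with A_surf = 4πr² = 42.54 m².
T⁴ = 53190/(0.68·5.67×10⁻⁸·42.54) = 3.243×10¹⁰ K⁴.

T ≈ 424 K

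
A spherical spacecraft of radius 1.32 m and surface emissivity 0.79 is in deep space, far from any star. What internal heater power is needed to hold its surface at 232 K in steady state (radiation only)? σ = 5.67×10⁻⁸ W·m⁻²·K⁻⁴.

P ≈ 2840 W

P = εσ·4πr²·T⁴.
4πr² = 21.90 m²; T⁴ = 2.897×10⁹ K⁴.
P = 0.79·5.67×10⁻⁸·21.90·2.897×10⁹.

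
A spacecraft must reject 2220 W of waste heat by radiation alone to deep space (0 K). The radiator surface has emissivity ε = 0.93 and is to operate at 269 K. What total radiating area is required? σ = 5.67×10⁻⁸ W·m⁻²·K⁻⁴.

A ≈ 8.04 m²

P = εσA T⁴ ⇒ A = P/(εσT⁴).
T⁴ = 5.236×10⁹ K⁴.
A = 2220/(0.93 × 5.67×10⁻⁸ × 5.236×10⁹).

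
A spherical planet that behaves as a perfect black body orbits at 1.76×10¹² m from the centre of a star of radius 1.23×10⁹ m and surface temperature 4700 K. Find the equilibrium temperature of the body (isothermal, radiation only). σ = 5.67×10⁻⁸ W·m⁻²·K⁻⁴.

The star's surface emits σT_*⁴; at distance d the flux is S = σT_*⁴(R_*/d)².
S = 5.67×10⁻⁸·(4700)⁴·(1.23×10⁹/1.76×10¹²)² = 13.51 W/m².
For an isothermal sphere T⁴ = (1−a)S/(4σ) = 5.958×10⁷ K⁴.

T ≈ 87.9 K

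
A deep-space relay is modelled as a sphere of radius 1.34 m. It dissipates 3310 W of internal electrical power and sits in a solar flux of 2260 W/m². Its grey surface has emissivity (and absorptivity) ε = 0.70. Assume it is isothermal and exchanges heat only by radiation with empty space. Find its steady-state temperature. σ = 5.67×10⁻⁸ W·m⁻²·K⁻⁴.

At steady state, absorbed solar power + internal power = radiated power.
Absorbed: α·S·A_cross = 0.70·2260·5.641 = 8924 W (cross-section πr²).
Total input = 8924 + 3310 = 12230 W.
Radiated: εσ·A_surf·T⁴ with A_surf = 4πr² = 22.56 m².
T⁴ = 12230/(0.70·5.67×10⁻⁸·22.56) = 1.366×10¹⁰ K⁴.

T ≈ 342 K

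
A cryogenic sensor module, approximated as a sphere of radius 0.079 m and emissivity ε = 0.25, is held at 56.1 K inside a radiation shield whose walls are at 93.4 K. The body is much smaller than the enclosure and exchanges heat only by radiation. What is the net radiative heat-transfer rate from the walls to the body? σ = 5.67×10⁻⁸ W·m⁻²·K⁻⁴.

P_net ≈ 0.0736 W

For a small grey body in a large enclosure: P_net = εσA(T_body⁴ − T_wall⁴).
A = 4πr² = 0.07843 m²; T_body⁴ − T_wall⁴ = 9.905×10⁶ − 7.610×10⁷ = -6.620×10⁷ K⁴.
|P_net| = 0.25·5.67×10⁻⁸·0.07843·6.620×10⁷.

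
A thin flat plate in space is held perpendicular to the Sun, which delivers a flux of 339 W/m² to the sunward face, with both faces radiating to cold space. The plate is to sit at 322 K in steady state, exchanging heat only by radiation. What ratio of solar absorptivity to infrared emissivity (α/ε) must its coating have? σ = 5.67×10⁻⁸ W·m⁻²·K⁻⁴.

Balance: αS·A = εσ·2A·T⁴ ⇒ α/ε = 2σT⁴/S.
α/ε = 2·5.67×10⁻⁸·(322)⁴/339 = 2·5.67×10⁻⁸·1.075×10¹⁰/339.

α/ε ≈ 3.60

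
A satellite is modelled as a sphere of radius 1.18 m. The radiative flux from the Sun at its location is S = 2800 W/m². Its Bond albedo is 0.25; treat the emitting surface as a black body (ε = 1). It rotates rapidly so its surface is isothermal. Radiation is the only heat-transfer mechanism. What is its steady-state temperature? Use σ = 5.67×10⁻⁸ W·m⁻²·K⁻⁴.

At equilibrium, absorbed power = emitted power.
Absorbing cross-section = πr² = 4.374 m²; emitting surface = 4πr² = 17.50 m² (ratio 4).
(1−a)S·A_cross = εσ·A_surf·T⁴  ⇒  T⁴ = (1−a)S/(4σ).
T⁴ = 0.750·2800/(4·5.67×10⁻⁸) = 9.259×10⁹ K⁴.
T = (9.259×10⁹)^(1/4).

T ≈ 310 K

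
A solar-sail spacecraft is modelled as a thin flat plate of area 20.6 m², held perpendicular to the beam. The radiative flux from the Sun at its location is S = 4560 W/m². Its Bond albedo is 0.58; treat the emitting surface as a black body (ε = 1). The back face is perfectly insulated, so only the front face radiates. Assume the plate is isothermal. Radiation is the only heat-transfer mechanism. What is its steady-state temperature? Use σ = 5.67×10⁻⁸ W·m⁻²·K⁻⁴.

T ≈ 429 K

At equilibrium, absorbed power = emitted power.
Absorbing cross-section = A = 20.60 m²; emitting surface = A = 20.60 m² (ratio 1).
(1−a)S·A_cross = εσ·A_surf·T⁴  ⇒  T⁴ = (1−a)S/(1σ).
T⁴ = 0.420·4560/(1·5.67×10⁻⁸) = 3.378×10¹⁰ K⁴.
T = (3.378×10¹⁰)^(1/4).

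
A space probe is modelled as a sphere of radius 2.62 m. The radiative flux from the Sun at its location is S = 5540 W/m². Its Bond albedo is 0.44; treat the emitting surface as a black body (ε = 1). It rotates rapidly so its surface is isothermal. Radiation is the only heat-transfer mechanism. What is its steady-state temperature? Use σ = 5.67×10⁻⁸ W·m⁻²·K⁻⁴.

T ≈ 342 K

At equilibrium, absorbed power = emitted power.
Absorbing cross-section = πr² = 21.57 m²; emitting surface = 4πr² = 86.26 m² (ratio 4).
(1−a)S·A_cross = εσ·A_surf·T⁴  ⇒  T⁴ = (1−a)S/(4σ).
T⁴ = 0.560·5540/(4·5.67×10⁻⁸) = 1.368×10¹⁰ K⁴.
T = (1.368×10¹⁰)^(1/4).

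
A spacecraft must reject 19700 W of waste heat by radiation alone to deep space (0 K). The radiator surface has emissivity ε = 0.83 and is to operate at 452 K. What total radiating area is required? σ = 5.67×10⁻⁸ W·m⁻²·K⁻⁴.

P = εσA T⁴ ⇒ A = P/(εσT⁴).
T⁴ = 4.174×10¹⁰ K⁴.
A = 19700/(0.83 × 5.67×10⁻⁸ × 4.174×10¹⁰).

A ≈ 10.0 m²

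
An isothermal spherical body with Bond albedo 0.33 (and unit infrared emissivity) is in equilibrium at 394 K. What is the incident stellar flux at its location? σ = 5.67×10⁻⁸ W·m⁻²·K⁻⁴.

S ≈ 8160 W/m²

(1−a)S·πr² = σ·4πr²·T⁴ ⇒ S = 4σT⁴/(1−a).
S = 4·5.67×10⁻⁸·2.410×10¹⁰/0.670.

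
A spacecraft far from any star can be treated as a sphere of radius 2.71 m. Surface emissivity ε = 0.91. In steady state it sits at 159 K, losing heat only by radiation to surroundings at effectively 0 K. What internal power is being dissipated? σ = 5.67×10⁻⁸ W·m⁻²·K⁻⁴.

P ≈ 3040 W

Steady state: P = εσA T⁴.
A = 4πr² = 92.29 m²; T⁴ = (159)⁴ = 6.391×10⁸ K⁴.
P = 0.91 × 5.67×10⁻⁸ × 92.29 × 6.391×10⁸.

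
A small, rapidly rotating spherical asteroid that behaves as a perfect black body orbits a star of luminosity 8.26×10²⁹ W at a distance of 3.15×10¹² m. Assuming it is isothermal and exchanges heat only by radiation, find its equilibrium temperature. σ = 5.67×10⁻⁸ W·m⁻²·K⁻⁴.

First find the stellar flux at distance d: S = L/(4πd²) = 8.26×10²⁹/(4π·(3.15×10¹²)²) = 6624 W/m².
For an isothermal sphere, absorbed (1−a)S·πr² = emitted σ·4πr²·T⁴, so T⁴ = (1−a)S/(4σ).
T⁴ = 1.00·6624/(4·5.67×10⁻⁸) = 2.921×10¹⁰ K⁴.

T ≈ 413 K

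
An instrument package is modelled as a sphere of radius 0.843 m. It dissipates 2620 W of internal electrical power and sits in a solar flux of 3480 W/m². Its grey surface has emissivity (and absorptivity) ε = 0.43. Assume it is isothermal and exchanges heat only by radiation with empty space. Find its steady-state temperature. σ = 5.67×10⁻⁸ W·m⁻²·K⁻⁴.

At steady state, absorbed solar power + internal power = radiated power.
Absorbed: α·S·A_cross = 0.43·3480·2.233 = 3341 W (cross-section πr²).
Total input = 3341 + 2620 = 5961 W.
Radiated: εσ·A_surf·T⁴ with A_surf = 4πr² = 8.930 m².
T⁴ = 5961/(0.43·5.67×10⁻⁸·8.930) = 2.738×10¹⁰ K⁴.

T ≈ 407 K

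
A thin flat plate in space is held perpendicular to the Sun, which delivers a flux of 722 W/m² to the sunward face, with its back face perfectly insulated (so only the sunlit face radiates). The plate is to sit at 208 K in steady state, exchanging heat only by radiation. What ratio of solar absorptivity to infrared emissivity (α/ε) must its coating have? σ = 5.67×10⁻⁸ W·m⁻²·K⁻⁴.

Balance: αS·A = εσ·1A·T⁴ ⇒ α/ε = σT⁴/S.
α/ε = 5.67×10⁻⁸·(208)⁴/722 = 5.67×10⁻⁸·1.872×10⁹/722.

α/ε ≈ 0.147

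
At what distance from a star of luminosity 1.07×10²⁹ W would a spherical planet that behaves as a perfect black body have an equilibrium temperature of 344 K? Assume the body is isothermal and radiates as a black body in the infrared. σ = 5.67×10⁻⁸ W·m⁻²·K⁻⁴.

For an isothermal black-emitting sphere, (1−a)S·πr² = σ·4πr²·T⁴ ⇒ S = 4σT⁴/(1−a).
S = 4·5.67×10⁻⁸·(344)⁴/1.00 = 3176 W/m².
Flux falls as S = L/(4πd²), so d = √(L/(4πS)) = √(1.07×10²⁹/(4π·3176)).

d ≈ 1.64×10¹² m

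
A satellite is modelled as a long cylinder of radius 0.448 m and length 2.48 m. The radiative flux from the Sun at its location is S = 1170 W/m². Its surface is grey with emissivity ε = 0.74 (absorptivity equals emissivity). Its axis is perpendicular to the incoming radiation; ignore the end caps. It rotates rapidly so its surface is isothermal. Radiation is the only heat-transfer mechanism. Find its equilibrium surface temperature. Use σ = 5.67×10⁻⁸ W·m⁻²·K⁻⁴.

At equilibrium, absorbed power = emitted power.
Absorbing cross-section = 2rL = 2.222 m²; emitting surface = 2πrL = 6.981 m² (ratio π).
εS·A_cross = εσ·A_surf·T⁴  ⇒  T⁴ = S/(πσ)   (ε cancels).
T⁴ = 1170/(π·5.67×10⁻⁸) = 6.568×10⁹ K⁴.
T = (6.568×10⁹)^(1/4).

T ≈ 285 K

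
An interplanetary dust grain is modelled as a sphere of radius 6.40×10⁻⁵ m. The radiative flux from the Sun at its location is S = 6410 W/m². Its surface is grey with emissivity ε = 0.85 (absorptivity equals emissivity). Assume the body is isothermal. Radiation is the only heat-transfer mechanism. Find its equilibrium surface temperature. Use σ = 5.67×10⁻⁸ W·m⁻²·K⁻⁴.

T ≈ 410 K

At equilibrium, absorbed power = emitted power.
Absorbing cross-section = πr² = 1.287×10⁻⁸ m²; emitting surface = 4πr² = 5.147×10⁻⁸ m² (ratio 4).
εS·A_cross = εσ·A_surf·T⁴  ⇒  T⁴ = S/(4σ)   (ε cancels).
T⁴ = 6410/(4·5.67×10⁻⁸) = 2.826×10¹⁰ K⁴.
T = (2.826×10¹⁰)^(1/4).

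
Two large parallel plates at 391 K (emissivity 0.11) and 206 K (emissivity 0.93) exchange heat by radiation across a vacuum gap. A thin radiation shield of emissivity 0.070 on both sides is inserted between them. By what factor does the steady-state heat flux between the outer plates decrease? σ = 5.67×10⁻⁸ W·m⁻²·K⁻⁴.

factor ≈ 4.01

Without shield: q₀ = σΔ(T⁴)/(1/ε₁+1/ε₂−1) with denominator 9.166.
With shield the two gaps are in series; the resistances add: (1/ε₁+1/ε_s−1)+(1/ε_s+1/ε₂−1) = 22.38+14.36 = 36.74.
Heat-flux ratio q₀/q = 36.74/9.166.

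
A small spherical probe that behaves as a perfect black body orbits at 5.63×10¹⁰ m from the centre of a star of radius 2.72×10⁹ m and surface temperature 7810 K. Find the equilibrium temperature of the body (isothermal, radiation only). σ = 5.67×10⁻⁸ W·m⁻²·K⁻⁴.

T ≈ 1210 K

The star's surface emits σT_*⁴; at distance d the flux is S = σT_*⁴(R_*/d)².
S = 5.67×10⁻⁸·(7810)⁴·(2.72×10⁹/5.63×10¹⁰)² = 4.924×10⁵ W/m².
For an isothermal sphere T⁴ = (1−a)S/(4σ) = 2.171×10¹² K⁴.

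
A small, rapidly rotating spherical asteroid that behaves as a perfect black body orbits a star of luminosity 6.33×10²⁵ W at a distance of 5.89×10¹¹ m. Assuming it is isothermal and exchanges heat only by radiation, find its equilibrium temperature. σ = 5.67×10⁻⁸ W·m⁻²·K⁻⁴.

First find the stellar flux at distance d: S = L/(4πd²) = 6.33×10²⁵/(4π·(5.89×10¹¹)²) = 14.52 W/m².
For an isothermal sphere, absorbed (1−a)S·πr² = emitted σ·4πr²·T⁴, so T⁴ = (1−a)S/(4σ).
T⁴ = 1.00·14.52/(4·5.67×10⁻⁸) = 6.402×10⁷ K⁴.

T ≈ 89.4 K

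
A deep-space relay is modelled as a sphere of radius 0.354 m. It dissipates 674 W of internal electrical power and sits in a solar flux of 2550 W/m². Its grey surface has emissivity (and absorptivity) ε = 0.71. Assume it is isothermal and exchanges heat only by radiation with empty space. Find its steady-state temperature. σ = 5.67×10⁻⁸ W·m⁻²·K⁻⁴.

At steady state, absorbed solar power + internal power = radiated power.
Absorbed: α·S·A_cross = 0.71·2550·0.3937 = 712.8 W (cross-section πr²).
Total input = 712.8 + 674 = 1387 W.
Radiated: εσ·A_surf·T⁴ with A_surf = 4πr² = 1.575 m².
T⁴ = 1387/(0.71·5.67×10⁻⁸·1.575) = 2.188×10¹⁰ K⁴.

T ≈ 385 K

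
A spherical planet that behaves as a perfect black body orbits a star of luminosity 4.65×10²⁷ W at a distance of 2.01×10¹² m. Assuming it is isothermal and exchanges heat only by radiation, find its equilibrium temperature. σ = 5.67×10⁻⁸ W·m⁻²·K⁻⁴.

T ≈ 142 K

First find the stellar flux at distance d: S = L/(4πd²) = 4.65×10²⁷/(4π·(2.01×10¹²)²) = 91.59 W/m².
For an isothermal sphere, absorbed (1−a)S·πr² = emitted σ·4πr²·T⁴, so T⁴ = (1−a)S/(4σ).
T⁴ = 1.00·91.59/(4·5.67×10⁻⁸) = 4.038×10⁸ K⁴.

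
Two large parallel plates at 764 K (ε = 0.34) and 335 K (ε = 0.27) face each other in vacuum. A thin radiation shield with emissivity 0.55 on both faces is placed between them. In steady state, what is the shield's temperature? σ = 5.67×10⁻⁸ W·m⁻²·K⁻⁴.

T_s ≈ 662 K

In steady state the net flux on the hot side equals that on the cold side.
σ(T₁⁴−T_s⁴)/D₁ = σ(T_s⁴−T₂⁴)/D₂, with D₁ = 1/ε₁+1/ε_s−1 = 3.759, D₂ = 1/ε_s+1/ε₂−1 = 4.522.
Solve for T_s⁴: T_s⁴ = (D₂·T₁⁴ + D₁·T₂⁴)/(D₁+D₂) = 1.918×10¹¹ K⁴.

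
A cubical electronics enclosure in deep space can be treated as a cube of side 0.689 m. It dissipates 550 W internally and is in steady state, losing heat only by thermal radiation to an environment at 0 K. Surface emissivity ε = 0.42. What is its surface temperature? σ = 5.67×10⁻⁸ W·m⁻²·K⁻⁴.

Steady state: internal power = radiated power, P = εσA T⁴.
Radiating area A = 6L² = 2.848 m².
T⁴ = P/(εσA) = 550/(0.42·5.67×10⁻⁸·2.848) = 8.109×10⁹ K⁴.
T = (8.109×10⁹)^(1/4).

T ≈ 300 K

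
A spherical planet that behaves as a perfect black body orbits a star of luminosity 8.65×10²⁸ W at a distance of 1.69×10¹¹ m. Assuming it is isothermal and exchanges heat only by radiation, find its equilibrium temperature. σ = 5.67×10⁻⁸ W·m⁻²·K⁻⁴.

First find the stellar flux at distance d: S = L/(4πd²) = 8.65×10²⁸/(4π·(1.69×10¹¹)²) = 2.410×10⁵ W/m².
For an isothermal sphere, absorbed (1−a)S·πr² = emitted σ·4πr²·T⁴, so T⁴ = (1−a)S/(4σ).
T⁴ = 1.00·2.410×10⁵/(4·5.67×10⁻⁸) = 1.063×10¹² K⁴.

T ≈ 1020 K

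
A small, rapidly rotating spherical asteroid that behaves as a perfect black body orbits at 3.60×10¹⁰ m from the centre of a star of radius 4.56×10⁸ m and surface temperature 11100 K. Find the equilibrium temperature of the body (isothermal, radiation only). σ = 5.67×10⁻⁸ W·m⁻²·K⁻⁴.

T ≈ 883 K

The star's surface emits σT_*⁴; at distance d the flux is S = σT_*⁴(R_*/d)².
S = 5.67×10⁻⁸·(11100)⁴·(4.56×10⁸/3.60×10¹⁰)² = 1.381×10⁵ W/m².
For an isothermal sphere T⁴ = (1−a)S/(4σ) = 6.089×10¹¹ K⁴.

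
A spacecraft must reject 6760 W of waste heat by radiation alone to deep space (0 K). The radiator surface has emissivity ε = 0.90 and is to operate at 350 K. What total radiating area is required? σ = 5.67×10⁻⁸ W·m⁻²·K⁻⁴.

P = εσA T⁴ ⇒ A = P/(εσT⁴).
T⁴ = 1.501×10¹⁰ K⁴.
A = 6760/(0.90 × 5.67×10⁻⁸ × 1.501×10¹⁰).

A ≈ 8.83 m²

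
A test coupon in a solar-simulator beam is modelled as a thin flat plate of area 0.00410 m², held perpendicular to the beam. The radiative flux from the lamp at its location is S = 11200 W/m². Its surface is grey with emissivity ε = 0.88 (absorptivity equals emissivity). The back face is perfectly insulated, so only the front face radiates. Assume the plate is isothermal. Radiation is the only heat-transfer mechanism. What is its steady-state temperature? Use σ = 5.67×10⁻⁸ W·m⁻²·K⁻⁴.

T ≈ 667 K

At equilibrium, absorbed power = emitted power.
Absorbing cross-section = A = 0.004100 m²; emitting surface = A = 0.004100 m² (ratio 1).
εS·A_cross = εσ·A_surf·T⁴  ⇒  T⁴ = S/(1σ)   (ε cancels).
T⁴ = 11200/(1·5.67×10⁻⁸) = 1.975×10¹¹ K⁴.
T = (1.975×10¹¹)^(1/4).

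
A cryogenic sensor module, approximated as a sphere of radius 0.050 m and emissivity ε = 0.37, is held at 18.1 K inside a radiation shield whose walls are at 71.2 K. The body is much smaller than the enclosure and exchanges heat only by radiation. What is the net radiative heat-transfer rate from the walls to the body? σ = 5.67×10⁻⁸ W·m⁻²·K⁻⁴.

P_net ≈ 0.0169 W

For a small grey body in a large enclosure: P_net = εσA(T_body⁴ − T_wall⁴).
A = 4πr² = 0.03142 m²; T_body⁴ − T_wall⁴ = 1.073×10⁵ − 2.570×10⁷ = -2.559×10⁷ K⁴.
|P_net| = 0.37·5.67×10⁻⁸·0.03142·2.559×10⁷.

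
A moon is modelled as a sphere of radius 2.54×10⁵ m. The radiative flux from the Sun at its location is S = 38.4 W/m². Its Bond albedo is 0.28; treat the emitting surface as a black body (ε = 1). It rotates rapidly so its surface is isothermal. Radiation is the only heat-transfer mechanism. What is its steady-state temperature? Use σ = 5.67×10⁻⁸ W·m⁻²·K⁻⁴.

T ≈ 105 K

At equilibrium, absorbed power = emitted power.
Absorbing cross-section = πr² = 2.027×10¹¹ m²; emitting surface = 4πr² = 8.107×10¹¹ m² (ratio 4).
(1−a)S·A_cross = εσ·A_surf·T⁴  ⇒  T⁴ = (1−a)S/(4σ).
T⁴ = 0.720·38.4/(4·5.67×10⁻⁸) = 1.219×10⁸ K⁴.
T = (1.219×10⁸)^(1/4).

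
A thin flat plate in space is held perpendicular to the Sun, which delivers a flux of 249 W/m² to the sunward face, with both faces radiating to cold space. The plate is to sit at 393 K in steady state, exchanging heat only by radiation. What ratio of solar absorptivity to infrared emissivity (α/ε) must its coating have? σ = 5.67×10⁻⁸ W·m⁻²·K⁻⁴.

Balance: αS·A = εσ·2A·T⁴ ⇒ α/ε = 2σT⁴/S.
α/ε = 2·5.67×10⁻⁸·(393)⁴/249 = 2·5.67×10⁻⁸·2.385×10¹⁰/249.

α/ε ≈ 10.9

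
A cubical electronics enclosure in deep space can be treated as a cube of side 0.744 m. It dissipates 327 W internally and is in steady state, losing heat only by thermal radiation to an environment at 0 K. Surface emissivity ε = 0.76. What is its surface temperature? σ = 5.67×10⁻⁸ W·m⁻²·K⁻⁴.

Steady state: internal power = radiated power, P = εσA T⁴.
Radiating area A = 6L² = 3.321 m².
T⁴ = P/(εσA) = 327/(0.76·5.67×10⁻⁸·3.321) = 2.285×10⁹ K⁴.
T = (2.285×10⁹)^(1/4).

T ≈ 219 K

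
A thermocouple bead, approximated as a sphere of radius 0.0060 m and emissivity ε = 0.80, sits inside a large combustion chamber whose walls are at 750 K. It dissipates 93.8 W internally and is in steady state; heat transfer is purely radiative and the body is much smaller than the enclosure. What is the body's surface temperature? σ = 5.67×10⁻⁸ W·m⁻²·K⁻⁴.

T ≈ 1490 K

For a small grey body in a large enclosure, net radiated power = εσA(T⁴ − T_w⁴).
Steady state: P = εσA(T⁴ − T_w⁴) with A = 4πr² = 4.524×10⁻⁴ m².
T⁴ = P/(εσA) + T_w⁴ = 93.8/(0.80·5.67×10⁻⁸·4.524×10⁻⁴) + (750)⁴
    = 4.571×10¹² + 3.164×10¹¹ = 4.887×10¹² K⁴.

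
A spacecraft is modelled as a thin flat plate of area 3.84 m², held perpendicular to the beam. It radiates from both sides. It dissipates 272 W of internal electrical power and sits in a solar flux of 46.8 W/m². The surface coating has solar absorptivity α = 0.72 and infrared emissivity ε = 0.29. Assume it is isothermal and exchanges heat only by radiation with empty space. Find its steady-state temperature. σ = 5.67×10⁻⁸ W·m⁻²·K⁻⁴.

At steady state, absorbed solar power + internal power = radiated power.
Absorbed: α·S·A_cross = 0.72·46.8·3.840 = 129.4 W (cross-section A).
Total input = 129.4 + 272 = 401.4 W.
Radiated: εσ·A_surf·T⁴ with A_surf = 2A = 7.680 m².
T⁴ = 401.4/(0.29·5.67×10⁻⁸·7.680) = 3.179×10⁹ K⁴.

T ≈ 237 K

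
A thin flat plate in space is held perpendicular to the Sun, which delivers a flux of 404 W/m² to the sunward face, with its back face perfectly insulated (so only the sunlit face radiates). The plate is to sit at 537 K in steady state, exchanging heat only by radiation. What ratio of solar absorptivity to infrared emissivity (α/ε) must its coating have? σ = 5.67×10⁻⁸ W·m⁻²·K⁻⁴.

Balance: αS·A = εσ·1A·T⁴ ⇒ α/ε = σT⁴/S.
α/ε = 5.67×10⁻⁸·(537)⁴/404 = 5.67×10⁻⁸·8.316×10¹⁰/404.

α/ε ≈ 11.7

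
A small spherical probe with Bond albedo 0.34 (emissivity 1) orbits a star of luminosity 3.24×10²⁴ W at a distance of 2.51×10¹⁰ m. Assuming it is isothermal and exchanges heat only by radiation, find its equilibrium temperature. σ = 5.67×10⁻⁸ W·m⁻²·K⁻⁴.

T ≈ 186 K

First find the stellar flux at distance d: S = L/(4πd²) = 3.24×10²⁴/(4π·(2.51×10¹⁰)²) = 409.2 W/m².
For an isothermal sphere, absorbed (1−a)S·πr² = emitted σ·4πr²·T⁴, so T⁴ = (1−a)S/(4σ).
T⁴ = 0.660·409.2/(4·5.67×10⁻⁸) = 1.191×10⁹ K⁴.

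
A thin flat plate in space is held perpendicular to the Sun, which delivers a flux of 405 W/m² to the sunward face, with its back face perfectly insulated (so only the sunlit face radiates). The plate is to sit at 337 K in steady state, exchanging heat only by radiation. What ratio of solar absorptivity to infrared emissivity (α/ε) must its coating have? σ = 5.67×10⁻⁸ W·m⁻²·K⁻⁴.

α/ε ≈ 1.81

Balance: αS·A = εσ·1A·T⁴ ⇒ α/ε = σT⁴/S.
α/ε = 5.67×10⁻⁸·(337)⁴/405 = 5.67×10⁻⁸·1.290×10¹⁰/405.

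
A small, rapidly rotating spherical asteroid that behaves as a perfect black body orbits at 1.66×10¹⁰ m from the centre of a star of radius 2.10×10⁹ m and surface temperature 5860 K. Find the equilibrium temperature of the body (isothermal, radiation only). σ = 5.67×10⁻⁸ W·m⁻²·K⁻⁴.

T ≈ 1470 K

The star's surface emits σT_*⁴; at distance d the flux is S = σT_*⁴(R_*/d)².
S = 5.67×10⁻⁸·(5860)⁴·(2.10×10⁹/1.66×10¹⁰)² = 1.070×10⁶ W/m².
For an isothermal sphere T⁴ = (1−a)S/(4σ) = 4.718×10¹² K⁴.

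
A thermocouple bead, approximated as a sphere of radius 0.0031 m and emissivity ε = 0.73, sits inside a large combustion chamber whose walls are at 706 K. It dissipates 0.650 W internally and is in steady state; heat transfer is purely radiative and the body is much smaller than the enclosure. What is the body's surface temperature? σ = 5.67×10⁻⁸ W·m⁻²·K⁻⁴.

For a small grey body in a large enclosure, net radiated power = εσA(T⁴ − T_w⁴).
Steady state: P = εσA(T⁴ − T_w⁴) with A = 4πr² = 1.208×10⁻⁴ m².
T⁴ = P/(εσA) + T_w⁴ = 0.650/(0.73·5.67×10⁻⁸·1.208×10⁻⁴) + (706)⁴
    = 1.300×10¹¹ + 2.484×10¹¹ = 3.785×10¹¹ K⁴.

T ≈ 784 K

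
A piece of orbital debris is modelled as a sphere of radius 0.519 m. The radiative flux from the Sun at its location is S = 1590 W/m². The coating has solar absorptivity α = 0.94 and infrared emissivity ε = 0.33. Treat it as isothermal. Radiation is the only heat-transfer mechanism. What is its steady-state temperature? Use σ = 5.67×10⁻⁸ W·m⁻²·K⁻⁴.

T ≈ 376 K

At equilibrium, absorbed power = emitted power.
Absorbing cross-section = πr² = 0.8462 m²; emitting surface = 4πr² = 3.385 m² (ratio 4).
αS·A_cross = εσ·A_surf·T⁴  ⇒  T⁴ = αS/(ε·4σ).
T⁴ = 0.940·1590/(0.33·4·5.67×10⁻⁸) = 1.997×10¹⁰ K⁴.
T = (1.997×10¹⁰)^(1/4).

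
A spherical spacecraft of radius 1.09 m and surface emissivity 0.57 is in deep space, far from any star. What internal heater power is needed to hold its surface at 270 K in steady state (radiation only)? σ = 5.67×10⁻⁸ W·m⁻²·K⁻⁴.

P ≈ 2560 W

P = εσ·4πr²·T⁴.
4πr² = 14.93 m²; T⁴ = 5.314×10⁹ K⁴.
P = 0.57·5.67×10⁻⁸·14.93·5.314×10⁹.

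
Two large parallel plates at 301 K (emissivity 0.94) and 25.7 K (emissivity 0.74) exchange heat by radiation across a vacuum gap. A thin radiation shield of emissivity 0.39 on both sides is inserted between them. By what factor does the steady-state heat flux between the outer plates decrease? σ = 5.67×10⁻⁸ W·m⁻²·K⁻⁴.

factor ≈ 3.92

Without shield: q₀ = σΔ(T⁴)/(1/ε₁+1/ε₂−1) with denominator 1.415.
With shield the two gaps are in series; the resistances add: (1/ε₁+1/ε_s−1)+(1/ε_s+1/ε₂−1) = 2.628+2.915 = 5.543.
Heat-flux ratio q₀/q = 5.543/1.415.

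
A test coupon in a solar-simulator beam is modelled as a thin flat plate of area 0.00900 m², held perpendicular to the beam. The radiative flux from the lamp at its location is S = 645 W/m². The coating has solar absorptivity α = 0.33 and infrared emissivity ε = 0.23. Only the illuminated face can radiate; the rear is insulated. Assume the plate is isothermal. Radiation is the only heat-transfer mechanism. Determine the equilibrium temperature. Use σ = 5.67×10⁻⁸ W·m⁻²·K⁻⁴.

T ≈ 357 K

At equilibrium, absorbed power = emitted power.
Absorbing cross-section = A = 0.009000 m²; emitting surface = A = 0.009000 m² (ratio 1).
αS·A_cross = εσ·A_surf·T⁴  ⇒  T⁴ = αS/(ε·1σ).
T⁴ = 0.330·645/(0.23·1·5.67×10⁻⁸) = 1.632×10¹⁰ K⁴.
T = (1.632×10¹⁰)^(1/4).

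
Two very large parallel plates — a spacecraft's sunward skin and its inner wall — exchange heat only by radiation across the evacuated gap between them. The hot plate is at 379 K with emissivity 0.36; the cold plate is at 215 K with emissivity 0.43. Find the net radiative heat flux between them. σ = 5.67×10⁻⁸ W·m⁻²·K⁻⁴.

For two infinite grey parallel plates, q = σ(T₁⁴ − T₂⁴)/(1/ε₁ + 1/ε₂ − 1).
T₁⁴ − T₂⁴ = 2.063×10¹⁰ − 2.137×10⁹ = 1.850×10¹⁰ K⁴.
1/ε₁ + 1/ε₂ − 1 = 2.778 + 2.326 − 1 = 4.103.
q = 5.67×10⁻⁸ × 1.850×10¹⁰ / 4.103.

q ≈ 256 W/m²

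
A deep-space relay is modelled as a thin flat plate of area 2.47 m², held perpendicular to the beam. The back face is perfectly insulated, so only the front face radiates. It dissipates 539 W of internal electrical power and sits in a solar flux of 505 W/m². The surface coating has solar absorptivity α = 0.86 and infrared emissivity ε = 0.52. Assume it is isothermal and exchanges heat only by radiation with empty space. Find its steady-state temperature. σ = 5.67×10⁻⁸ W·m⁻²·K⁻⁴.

At steady state, absorbed solar power + internal power = radiated power.
Absorbed: α·S·A_cross = 0.86·505·2.470 = 1073 W (cross-section A).
Total input = 1073 + 539 = 1612 W.
Radiated: εσ·A_surf·T⁴ with A_surf = A = 2.470 m².
T⁴ = 1612/(0.52·5.67×10⁻⁸·2.470) = 2.213×10¹⁰ K⁴.

T ≈ 386 K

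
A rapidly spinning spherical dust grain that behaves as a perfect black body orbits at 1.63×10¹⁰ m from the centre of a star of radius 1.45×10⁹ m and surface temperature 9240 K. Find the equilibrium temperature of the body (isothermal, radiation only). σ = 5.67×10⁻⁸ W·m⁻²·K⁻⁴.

The star's surface emits σT_*⁴; at distance d the flux is S = σT_*⁴(R_*/d)².
S = 5.67×10⁻⁸·(9240)⁴·(1.45×10⁹/1.63×10¹⁰)² = 3.271×10⁶ W/m².
For an isothermal sphere T⁴ = (1−a)S/(4σ) = 1.442×10¹³ K⁴.

T ≈ 1950 K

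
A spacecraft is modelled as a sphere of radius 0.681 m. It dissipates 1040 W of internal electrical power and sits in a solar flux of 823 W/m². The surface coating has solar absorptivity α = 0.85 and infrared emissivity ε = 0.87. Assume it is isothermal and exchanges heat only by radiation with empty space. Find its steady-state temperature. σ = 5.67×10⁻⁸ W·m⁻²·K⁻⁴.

At steady state, absorbed solar power + internal power = radiated power.
Absorbed: α·S·A_cross = 0.85·823·1.457 = 1019 W (cross-section πr²).
Total input = 1019 + 1040 = 2059 W.
Radiated: εσ·A_surf·T⁴ with A_surf = 4πr² = 5.828 m².
T⁴ = 2059/(0.87·5.67×10⁻⁸·5.828) = 7.163×10⁹ K⁴.

T ≈ 291 K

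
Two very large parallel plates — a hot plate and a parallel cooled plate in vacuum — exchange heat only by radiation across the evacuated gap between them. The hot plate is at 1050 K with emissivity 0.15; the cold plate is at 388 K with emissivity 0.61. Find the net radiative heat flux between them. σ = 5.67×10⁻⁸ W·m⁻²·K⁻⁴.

For two infinite grey parallel plates, q = σ(T₁⁴ − T₂⁴)/(1/ε₁ + 1/ε₂ − 1).
T₁⁴ − T₂⁴ = 1.216×10¹² − 2.266×10¹⁰ = 1.193×10¹² K⁴.
1/ε₁ + 1/ε₂ − 1 = 6.667 + 1.639 − 1 = 7.306.
q = 5.67×10⁻⁸ × 1.193×10¹² / 7.306.

q ≈ 9260 W/m²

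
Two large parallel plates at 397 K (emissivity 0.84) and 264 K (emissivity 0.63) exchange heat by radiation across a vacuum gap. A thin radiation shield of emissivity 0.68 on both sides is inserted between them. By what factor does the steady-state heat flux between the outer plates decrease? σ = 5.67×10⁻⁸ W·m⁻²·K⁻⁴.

factor ≈ 2.09

Without shield: q₀ = σΔ(T⁴)/(1/ε₁+1/ε₂−1) with denominator 1.778.
With shield the two gaps are in series; the resistances add: (1/ε₁+1/ε_s−1)+(1/ε_s+1/ε₂−1) = 1.661+2.058 = 3.719.
Heat-flux ratio q₀/q = 3.719/1.778.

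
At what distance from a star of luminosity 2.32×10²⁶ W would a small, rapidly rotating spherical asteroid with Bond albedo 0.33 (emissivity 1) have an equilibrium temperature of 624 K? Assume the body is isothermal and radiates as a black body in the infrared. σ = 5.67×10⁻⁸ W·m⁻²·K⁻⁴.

For an isothermal black-emitting sphere, (1−a)S·πr² = σ·4πr²·T⁴ ⇒ S = 4σT⁴/(1−a).
S = 4·5.67×10⁻⁸·(624)⁴/0.670 = 51320 W/m².
Flux falls as S = L/(4πd²), so d = √(L/(4πS)) = √(2.32×10²⁶/(4π·51320)).

d ≈ 1.90×10¹⁰ m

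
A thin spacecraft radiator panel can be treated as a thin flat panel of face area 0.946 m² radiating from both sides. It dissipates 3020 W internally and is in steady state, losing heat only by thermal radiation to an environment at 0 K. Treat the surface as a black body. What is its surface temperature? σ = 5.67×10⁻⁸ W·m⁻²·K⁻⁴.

Steady state: internal power = radiated power, P = εσA T⁴.
Radiating area A = 2·0.946 = 1.892 m².
T⁴ = P/(εσA) = 3020/(1.0·5.67×10⁻⁸·1.892) = 2.815×10¹⁰ K⁴.
T = (2.815×10¹⁰)^(1/4).

T ≈ 410 K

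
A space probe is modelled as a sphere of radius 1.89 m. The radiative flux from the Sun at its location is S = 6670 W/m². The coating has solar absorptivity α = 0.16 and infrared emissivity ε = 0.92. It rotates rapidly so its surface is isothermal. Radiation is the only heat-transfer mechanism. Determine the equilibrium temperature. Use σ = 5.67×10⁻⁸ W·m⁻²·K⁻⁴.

At equilibrium, absorbed power = emitted power.
Absorbing cross-section = πr² = 11.22 m²; emitting surface = 4πr² = 44.89 m² (ratio 4).
αS·A_cross = εσ·A_surf·T⁴  ⇒  T⁴ = αS/(ε·4σ).
T⁴ = 0.160·6670/(0.92·4·5.67×10⁻⁸) = 5.115×10⁹ K⁴.
T = (5.115×10⁹)^(1/4).

T ≈ 267 K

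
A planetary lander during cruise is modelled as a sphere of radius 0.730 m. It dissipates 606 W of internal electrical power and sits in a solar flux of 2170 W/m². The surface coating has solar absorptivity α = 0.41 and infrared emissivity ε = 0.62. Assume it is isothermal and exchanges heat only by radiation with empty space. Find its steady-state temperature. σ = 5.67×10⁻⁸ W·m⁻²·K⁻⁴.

T ≈ 307 K

At steady state, absorbed solar power + internal power = radiated power.
Absorbed: α·S·A_cross = 0.41·2170·1.674 = 1489 W (cross-section πr²).
Total input = 1489 + 606 = 2095 W.
Radiated: εσ·A_surf·T⁴ with A_surf = 4πr² = 6.697 m².
T⁴ = 2095/(0.62·5.67×10⁻⁸·6.697) = 8.901×10⁹ K⁴.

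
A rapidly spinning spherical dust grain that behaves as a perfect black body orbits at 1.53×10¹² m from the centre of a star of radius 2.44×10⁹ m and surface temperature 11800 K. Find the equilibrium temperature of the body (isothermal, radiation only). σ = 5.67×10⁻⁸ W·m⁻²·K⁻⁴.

The star's surface emits σT_*⁴; at distance d the flux is S = σT_*⁴(R_*/d)².
S = 5.67×10⁻⁸·(11800)⁴·(2.44×10⁹/1.53×10¹²)² = 2796 W/m².
For an isothermal sphere T⁴ = (1−a)S/(4σ) = 1.233×10¹⁰ K⁴.

T ≈ 333 K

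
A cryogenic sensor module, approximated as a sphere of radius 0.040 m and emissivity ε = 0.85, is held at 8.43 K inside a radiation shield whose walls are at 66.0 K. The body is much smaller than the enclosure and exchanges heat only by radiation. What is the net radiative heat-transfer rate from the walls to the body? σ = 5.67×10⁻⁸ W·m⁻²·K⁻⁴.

For a small grey body in a large enclosure: P_net = εσA(T_body⁴ − T_wall⁴).
A = 4πr² = 0.02011 m²; T_body⁴ − T_wall⁴ = 5050 − 1.897×10⁷ = -1.897×10⁷ K⁴.
|P_net| = 0.85·5.67×10⁻⁸·0.02011·1.897×10⁷.

P_net ≈ 0.0184 W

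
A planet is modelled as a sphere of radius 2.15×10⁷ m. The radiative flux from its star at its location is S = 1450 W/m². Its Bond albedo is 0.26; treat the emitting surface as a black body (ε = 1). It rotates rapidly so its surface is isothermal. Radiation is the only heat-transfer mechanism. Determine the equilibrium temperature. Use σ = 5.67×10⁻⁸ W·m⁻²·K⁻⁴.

T ≈ 262 K

At equilibrium, absorbed power = emitted power.
Absorbing cross-section = πr² = 1.452×10¹⁵ m²; emitting surface = 4πr² = 5.809×10¹⁵ m² (ratio 4).
(1−a)S·A_cross = εσ·A_surf·T⁴  ⇒  T⁴ = (1−a)S/(4σ).
T⁴ = 0.740·1450/(4·5.67×10⁻⁸) = 4.731×10⁹ K⁴.
T = (4.731×10⁹)^(1/4).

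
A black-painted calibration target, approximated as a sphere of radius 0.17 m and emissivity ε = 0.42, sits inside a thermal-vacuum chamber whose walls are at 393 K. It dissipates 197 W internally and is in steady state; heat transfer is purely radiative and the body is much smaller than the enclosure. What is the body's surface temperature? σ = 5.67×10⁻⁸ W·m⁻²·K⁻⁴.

For a small grey body in a large enclosure, net radiated power = εσA(T⁴ − T_w⁴).
Steady state: P = εσA(T⁴ − T_w⁴) with A = 4πr² = 0.3632 m².
T⁴ = P/(εσA) + T_w⁴ = 197/(0.42·5.67×10⁻⁸·0.3632) + (393)⁴
    = 2.278×10¹⁰ + 2.385×10¹⁰ = 4.663×10¹⁰ K⁴.

T ≈ 465 K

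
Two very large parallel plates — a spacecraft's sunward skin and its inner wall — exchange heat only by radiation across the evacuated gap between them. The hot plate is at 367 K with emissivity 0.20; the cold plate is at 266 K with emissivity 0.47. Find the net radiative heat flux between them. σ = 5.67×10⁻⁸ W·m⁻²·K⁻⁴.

For two infinite grey parallel plates, q = σ(T₁⁴ − T₂⁴)/(1/ε₁ + 1/ε₂ − 1).
T₁⁴ − T₂⁴ = 1.814×10¹⁰ − 5.006×10⁹ = 1.313×10¹⁰ K⁴.
1/ε₁ + 1/ε₂ − 1 = 5.000 + 2.128 − 1 = 6.128.
q = 5.67×10⁻⁸ × 1.313×10¹⁰ / 6.128.

q ≈ 122 W/m²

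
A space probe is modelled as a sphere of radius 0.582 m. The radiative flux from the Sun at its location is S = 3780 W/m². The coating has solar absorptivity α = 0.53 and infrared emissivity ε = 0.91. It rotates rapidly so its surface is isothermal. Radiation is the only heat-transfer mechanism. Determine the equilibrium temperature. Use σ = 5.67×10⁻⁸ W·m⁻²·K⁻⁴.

T ≈ 314 K

At equilibrium, absorbed power = emitted power.
Absorbing cross-section = πr² = 1.064 m²; emitting surface = 4πr² = 4.257 m² (ratio 4).
αS·A_cross = εσ·A_surf·T⁴  ⇒  T⁴ = αS/(ε·4σ).
T⁴ = 0.530·3780/(0.91·4·5.67×10⁻⁸) = 9.707×10⁹ K⁴.
T = (9.707×10⁹)^(1/4).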